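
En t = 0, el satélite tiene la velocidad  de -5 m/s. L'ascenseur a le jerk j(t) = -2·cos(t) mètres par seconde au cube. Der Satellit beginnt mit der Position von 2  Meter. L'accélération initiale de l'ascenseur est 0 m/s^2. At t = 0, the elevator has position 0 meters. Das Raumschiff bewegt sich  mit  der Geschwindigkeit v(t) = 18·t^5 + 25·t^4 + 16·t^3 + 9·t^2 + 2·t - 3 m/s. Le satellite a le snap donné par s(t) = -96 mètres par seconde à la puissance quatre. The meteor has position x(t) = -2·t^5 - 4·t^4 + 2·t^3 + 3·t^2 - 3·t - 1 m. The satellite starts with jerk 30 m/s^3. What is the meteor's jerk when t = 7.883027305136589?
Starting from position x(t) = -2·t^5 - 4·t^4 + 2·t^3 + 3·t^2 - 3·t - 1, we take 3 derivatives. Taking d/dt of x(t), we find v(t) = -10·t^4 - 16·t^3 + 6·t^2 + 6·t - 3. The derivative of velocity gives acceleration: a(t) = -40·t^3 - 48·t^2 + 12·t + 6. Differentiating acceleration, we get jerk: j(t) = -120·t^2 - 96·t + 12. From the given jerk equation j(t) = -120·t^2 - 96·t + 12, we substitute t = 7.883027305136589 to get j = -8201.82496051660.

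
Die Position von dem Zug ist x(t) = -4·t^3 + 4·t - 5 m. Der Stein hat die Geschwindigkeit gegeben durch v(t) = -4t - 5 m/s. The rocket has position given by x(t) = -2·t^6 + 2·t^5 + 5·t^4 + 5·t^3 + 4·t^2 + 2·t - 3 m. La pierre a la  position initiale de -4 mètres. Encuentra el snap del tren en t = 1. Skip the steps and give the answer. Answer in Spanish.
La respuesta es 0.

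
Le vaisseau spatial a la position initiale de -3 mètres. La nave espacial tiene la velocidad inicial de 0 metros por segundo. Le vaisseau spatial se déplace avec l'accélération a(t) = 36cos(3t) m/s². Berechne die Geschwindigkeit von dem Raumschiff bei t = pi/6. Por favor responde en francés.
Nous devons intégrer notre équation de l'accélération a(t) = 36·cos(3·t) 1 fois. L'intégrale de l'accélération est la vitesse. En utilisant v(0) = 0, nous obtenons v(t) = 12·sin(3·t). De l'équation de la vitesse v(t) = 12·sin(3·t), nous substituons t = pi/6 pour obtenir v = 12.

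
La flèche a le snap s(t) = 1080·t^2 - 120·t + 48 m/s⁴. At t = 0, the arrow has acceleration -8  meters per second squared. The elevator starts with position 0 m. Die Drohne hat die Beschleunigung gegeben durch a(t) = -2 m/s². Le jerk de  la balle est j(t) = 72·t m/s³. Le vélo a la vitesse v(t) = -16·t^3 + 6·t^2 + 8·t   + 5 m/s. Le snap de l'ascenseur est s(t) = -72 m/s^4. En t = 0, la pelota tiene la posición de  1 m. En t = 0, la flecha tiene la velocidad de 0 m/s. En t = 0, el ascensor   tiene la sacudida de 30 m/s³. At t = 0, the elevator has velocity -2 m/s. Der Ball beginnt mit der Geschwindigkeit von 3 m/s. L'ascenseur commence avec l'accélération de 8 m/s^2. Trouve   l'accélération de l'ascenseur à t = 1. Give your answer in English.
To solve this, we need to take 2 antiderivatives of our snap equation s(t) = -72. The antiderivative of snap is jerk. Using j(0) = 30, we get j(t) = 30 - 72·t. Integrating jerk and using the initial condition a(0) = 8, we get a(t) = -36·t^2 + 30·t + 8. Using a(t) = -36·t^2 + 30·t + 8 and substituting t = 1, we find a = 2.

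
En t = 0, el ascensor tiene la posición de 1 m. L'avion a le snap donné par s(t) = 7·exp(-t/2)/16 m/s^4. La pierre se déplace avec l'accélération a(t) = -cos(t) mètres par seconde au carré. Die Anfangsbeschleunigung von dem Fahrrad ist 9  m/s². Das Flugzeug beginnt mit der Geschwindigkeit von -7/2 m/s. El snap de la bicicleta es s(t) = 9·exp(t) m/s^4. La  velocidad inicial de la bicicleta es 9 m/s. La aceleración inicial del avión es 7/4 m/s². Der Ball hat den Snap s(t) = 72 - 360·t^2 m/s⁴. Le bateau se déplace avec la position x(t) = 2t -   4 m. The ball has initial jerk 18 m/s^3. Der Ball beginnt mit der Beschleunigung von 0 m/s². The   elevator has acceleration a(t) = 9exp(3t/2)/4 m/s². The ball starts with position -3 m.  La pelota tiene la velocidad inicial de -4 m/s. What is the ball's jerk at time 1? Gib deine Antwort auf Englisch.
To solve this, we need to take 1 integral of our snap equation s(t) = 72 - 360·t^2. Finding the integral of s(t) and using j(0) = 18: j(t) = -120·t^3 + 72·t + 18. From the given jerk equation j(t) = -120·t^3 + 72·t + 18, we substitute t = 1 to get j = -30.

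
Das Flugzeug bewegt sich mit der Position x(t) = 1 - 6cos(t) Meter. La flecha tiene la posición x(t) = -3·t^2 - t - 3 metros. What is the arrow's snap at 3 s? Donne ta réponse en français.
Pour résoudre ceci, nous devons prendre 4 dérivées de notre équation de la position x(t) = -3·t^2 - t - 3. En prenant d/dt de x(t), nous trouvons v(t) = -6·t - 1. En dérivant la vitesse, nous obtenons l'accélération: a(t) = -6. La dérivée de l'accélération donne le jerk: j(t) = 0. En prenant d/dt de j(t), nous trouvons s(t) = 0. Nous avons le snap s(t) = 0. En substituant t = 3: s(3) = 0.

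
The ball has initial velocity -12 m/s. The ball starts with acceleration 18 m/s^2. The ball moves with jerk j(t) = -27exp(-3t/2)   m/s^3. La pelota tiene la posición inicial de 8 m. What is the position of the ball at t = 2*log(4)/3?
To find the answer, we compute 3 antiderivatives of j(t) = -27·exp(-3·t/2). The integral of jerk is acceleration. Using a(0) = 18, we get a(t) = 18·exp(-3·t/2). Finding the antiderivative of a(t) and using v(0) = -12: v(t) = -12·exp(-3·t/2). Integrating velocity and using the initial condition x(0) = 8, we get x(t) = 8·exp(-3·t/2). We have position x(t) = 8·exp(-3·t/2). Substituting t = 2*log(4)/3: x(2*log(4)/3) = 2.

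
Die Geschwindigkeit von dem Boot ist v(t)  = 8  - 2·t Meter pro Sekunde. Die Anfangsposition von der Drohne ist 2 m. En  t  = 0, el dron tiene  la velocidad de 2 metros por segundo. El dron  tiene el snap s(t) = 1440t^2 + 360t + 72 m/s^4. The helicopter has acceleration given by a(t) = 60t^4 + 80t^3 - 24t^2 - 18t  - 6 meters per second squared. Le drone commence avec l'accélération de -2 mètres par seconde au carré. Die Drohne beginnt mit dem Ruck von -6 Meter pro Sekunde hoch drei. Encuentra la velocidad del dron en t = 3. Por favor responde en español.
Partiendo del snap s(t) = 1440·t^2 + 360·t + 72, tomamos 3 antiderivadas. La integral del snap es la sacudida. Usando j(0) = -6, obtenemos j(t) = 480·t^3 + 180·t^2 + 72·t - 6. La antiderivada de la sacudida es la aceleración. Usando a(0) = -2, obtenemos a(t) = 120·t^4 + 60·t^3 + 36·t^2 - 6·t - 2. Integrando la aceleración y usando la condición inicial v(0) = 2, obtenemos v(t) = 24·t^5 + 15·t^4 + 12·t^3 - 3·t^2 - 2·t + 2. De la ecuación de la velocidad v(t) = 24·t^5 + 15·t^4 + 12·t^3 - 3·t^2 - 2·t + 2, sustituimos t = 3 para obtener v = 7340.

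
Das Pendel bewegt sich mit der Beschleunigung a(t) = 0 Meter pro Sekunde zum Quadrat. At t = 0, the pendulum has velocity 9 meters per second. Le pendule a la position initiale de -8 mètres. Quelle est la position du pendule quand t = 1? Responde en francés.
Nous devons trouver la primitive de notre équation de l'accélération a(t) = 0 2 fois. L'intégrale de l'accélération, avec v(0) = 9, donne la vitesse: v(t) = 9. En prenant ∫v(t)dt et en appliquant x(0) = -8, nous trouvons x(t) = 9·t - 8. En utilisant x(t) = 9·t - 8 et en substituant t = 1, nous trouvons x = 1.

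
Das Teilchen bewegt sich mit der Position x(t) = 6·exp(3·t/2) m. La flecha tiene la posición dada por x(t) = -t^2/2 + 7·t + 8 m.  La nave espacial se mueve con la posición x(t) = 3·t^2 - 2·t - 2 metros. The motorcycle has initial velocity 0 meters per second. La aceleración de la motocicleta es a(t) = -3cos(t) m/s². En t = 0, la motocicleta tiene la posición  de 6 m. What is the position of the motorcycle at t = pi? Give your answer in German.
Wir müssen unsere Gleichung für die Beschleunigung a(t) = -3·cos(t) 2-mal integrieren. Die Stammfunktion von der Beschleunigung ist die Geschwindigkeit. Mit v(0) = 0 erhalten wir v(t) = -3·sin(t). Die Stammfunktion von der Geschwindigkeit ist die Position. Mit x(0) = 6 erhalten wir x(t) = 3·cos(t) + 3. Mit x(t) = 3·cos(t) + 3 und Einsetzen von t = pi, finden wir x = 0.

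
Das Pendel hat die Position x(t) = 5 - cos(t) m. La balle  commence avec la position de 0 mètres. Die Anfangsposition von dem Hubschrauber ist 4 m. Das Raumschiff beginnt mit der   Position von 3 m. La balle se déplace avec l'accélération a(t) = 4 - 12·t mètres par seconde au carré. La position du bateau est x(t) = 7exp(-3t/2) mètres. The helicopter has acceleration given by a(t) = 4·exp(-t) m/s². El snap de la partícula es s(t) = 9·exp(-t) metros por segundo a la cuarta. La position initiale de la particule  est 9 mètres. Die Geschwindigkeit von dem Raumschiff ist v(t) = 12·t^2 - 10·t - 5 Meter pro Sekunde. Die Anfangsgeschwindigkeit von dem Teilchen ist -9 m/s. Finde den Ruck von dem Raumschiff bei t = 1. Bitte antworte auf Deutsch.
Wir müssen unsere Gleichung für die Geschwindigkeit v(t) = 12·t^2 - 10·t - 5 2-mal ableiten. Die Ableitung von der Geschwindigkeit ergibt die Beschleunigung: a(t) = 24·t - 10. Durch Ableiten von der Beschleunigung erhalten wir den Ruck: j(t) = 24. Wir haben den Ruck j(t) = 24. Durch Einsetzen von t = 1: j(1) = 24.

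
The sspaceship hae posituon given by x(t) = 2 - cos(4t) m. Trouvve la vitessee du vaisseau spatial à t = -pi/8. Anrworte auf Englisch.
To solve this, we need to take 1 derivative of our position equation x(t) = 2 - cos(4·t). Differentiating position, we get velocity: v(t) = 4·sin(4·t). We have velocity v(t) = 4·sin(4·t). Substituting t = -pi/8: v(-pi/8) = -4.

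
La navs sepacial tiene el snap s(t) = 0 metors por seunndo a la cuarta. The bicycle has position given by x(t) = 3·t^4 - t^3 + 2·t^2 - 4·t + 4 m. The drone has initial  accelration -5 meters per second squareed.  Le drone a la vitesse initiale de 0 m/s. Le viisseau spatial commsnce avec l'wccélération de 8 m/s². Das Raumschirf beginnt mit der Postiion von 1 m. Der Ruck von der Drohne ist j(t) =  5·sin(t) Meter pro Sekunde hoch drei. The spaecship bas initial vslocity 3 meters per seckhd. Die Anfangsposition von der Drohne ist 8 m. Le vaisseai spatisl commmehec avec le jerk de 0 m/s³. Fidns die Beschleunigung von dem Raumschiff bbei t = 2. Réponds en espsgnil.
Debemos encontrar la antiderivada de nuestra ecuación del snap s(t) = 0 2 veces. La antiderivada del snap, con j(0) = 0, da la sacudida: j(t) = 0. La antiderivada de la sacudida, con a(0) = 8, da la aceleración: a(t) = 8. De la ecuación de la aceleración a(t) = 8, sustituimos t = 2 para obtener a = 8.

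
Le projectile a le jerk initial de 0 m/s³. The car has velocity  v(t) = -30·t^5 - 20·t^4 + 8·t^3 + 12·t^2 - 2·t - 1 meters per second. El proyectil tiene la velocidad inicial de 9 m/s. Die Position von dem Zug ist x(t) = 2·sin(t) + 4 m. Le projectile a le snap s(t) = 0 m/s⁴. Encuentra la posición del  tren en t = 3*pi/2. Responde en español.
Tenemos la posición x(t) = 2·sin(t) + 4. Sustituyendo t = 3*pi/2: x(3*pi/2) = 2.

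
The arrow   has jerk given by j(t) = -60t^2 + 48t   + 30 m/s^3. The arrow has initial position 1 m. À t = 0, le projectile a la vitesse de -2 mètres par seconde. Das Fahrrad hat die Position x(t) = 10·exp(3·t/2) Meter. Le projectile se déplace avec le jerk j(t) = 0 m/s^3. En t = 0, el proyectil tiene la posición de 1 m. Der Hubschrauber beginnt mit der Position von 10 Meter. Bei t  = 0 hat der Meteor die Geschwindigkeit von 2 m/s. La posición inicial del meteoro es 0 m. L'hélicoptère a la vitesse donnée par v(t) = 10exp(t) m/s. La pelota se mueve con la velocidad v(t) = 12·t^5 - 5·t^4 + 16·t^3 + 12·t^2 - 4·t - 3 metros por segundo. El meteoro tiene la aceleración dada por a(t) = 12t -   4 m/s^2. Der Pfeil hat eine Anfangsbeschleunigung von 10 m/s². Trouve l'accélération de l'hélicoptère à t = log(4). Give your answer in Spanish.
Debemos derivar nuestra ecuación de la velocidad v(t) = 10·exp(t) 1 vez. Tomando d/dt de v(t), encontramos a(t) = 10·exp(t). Usando a(t) = 10·exp(t) y sustituyendo t = log(4), encontramos a = 40.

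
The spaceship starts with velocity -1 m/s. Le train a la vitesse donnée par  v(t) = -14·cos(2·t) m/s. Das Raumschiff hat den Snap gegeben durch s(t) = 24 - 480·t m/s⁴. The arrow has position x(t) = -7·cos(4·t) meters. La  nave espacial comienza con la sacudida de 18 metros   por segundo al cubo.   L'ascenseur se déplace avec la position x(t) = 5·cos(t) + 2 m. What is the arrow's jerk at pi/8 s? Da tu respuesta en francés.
En partant de la position x(t) = -7·cos(4·t), nous prenons 3 dérivées. La dérivée de la position donne la vitesse: v(t) = 28·sin(4·t). La dérivée de la vitesse donne l'accélération: a(t) = 112·cos(4·t). En dérivant l'accélération, nous obtenons le jerk: j(t) = -448·sin(4·t). Nous avons le jerk j(t) = -448·sin(4·t). En substituant t = pi/8: j(pi/8) = -448.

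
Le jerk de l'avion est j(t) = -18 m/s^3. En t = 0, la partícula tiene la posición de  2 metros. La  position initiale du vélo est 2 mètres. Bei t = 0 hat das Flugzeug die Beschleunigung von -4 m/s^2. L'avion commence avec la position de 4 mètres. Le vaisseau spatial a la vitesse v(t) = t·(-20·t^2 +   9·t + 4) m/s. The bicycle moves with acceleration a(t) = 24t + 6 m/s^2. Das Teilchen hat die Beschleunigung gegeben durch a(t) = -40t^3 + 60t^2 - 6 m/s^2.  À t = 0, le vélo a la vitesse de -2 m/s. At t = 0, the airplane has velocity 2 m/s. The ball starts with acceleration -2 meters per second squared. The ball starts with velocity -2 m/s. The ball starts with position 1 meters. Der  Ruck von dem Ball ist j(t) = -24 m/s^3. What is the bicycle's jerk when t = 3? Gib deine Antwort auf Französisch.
En partant de l'accélération a(t) = 24·t + 6, nous prenons 1 dérivée. En prenant d/dt de a(t), nous trouvons j(t) = 24. De l'équation du jerk j(t) = 24, nous substituons t = 3 pour obtenir j = 24.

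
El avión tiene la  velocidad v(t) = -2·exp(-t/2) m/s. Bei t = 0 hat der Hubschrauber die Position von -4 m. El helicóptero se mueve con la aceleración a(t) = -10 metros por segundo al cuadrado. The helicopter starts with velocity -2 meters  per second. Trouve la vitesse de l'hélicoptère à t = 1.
En partant de l'accélération a(t) = -10, nous prenons 1 primitive. En intégrant l'accélération et en utilisant la condition initiale v(0) = -2, nous obtenons v(t) = -10·t - 2. En utilisant v(t) = -10·t - 2 et en substituant t = 1, nous trouvons v = -12.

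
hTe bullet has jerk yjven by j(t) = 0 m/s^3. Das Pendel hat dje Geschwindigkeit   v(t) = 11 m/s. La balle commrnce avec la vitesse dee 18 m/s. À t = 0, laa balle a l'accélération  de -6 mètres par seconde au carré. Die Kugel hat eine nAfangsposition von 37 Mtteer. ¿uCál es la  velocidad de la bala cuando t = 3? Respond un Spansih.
Debemos encontrar la integral de nuestra ecuación de la sacudida j(t) = 0 2 veces. La integral de la sacudida es la aceleración. Usando a(0) = -6, obtenemos a(t) = -6. Tomando ∫a(t)dt y aplicando v(0) = 18, encontramos v(t) = 18 - 6·t. Tenemos la velocidad v(t) = 18 - 6·t. Sustituyendo t = 3: v(3) = 0.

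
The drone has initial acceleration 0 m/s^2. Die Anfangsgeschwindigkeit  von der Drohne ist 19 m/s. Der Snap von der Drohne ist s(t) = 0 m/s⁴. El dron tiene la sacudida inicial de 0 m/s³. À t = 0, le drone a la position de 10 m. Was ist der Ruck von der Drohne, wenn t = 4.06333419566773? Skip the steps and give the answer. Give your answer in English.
j(4.06333419566773) = 0.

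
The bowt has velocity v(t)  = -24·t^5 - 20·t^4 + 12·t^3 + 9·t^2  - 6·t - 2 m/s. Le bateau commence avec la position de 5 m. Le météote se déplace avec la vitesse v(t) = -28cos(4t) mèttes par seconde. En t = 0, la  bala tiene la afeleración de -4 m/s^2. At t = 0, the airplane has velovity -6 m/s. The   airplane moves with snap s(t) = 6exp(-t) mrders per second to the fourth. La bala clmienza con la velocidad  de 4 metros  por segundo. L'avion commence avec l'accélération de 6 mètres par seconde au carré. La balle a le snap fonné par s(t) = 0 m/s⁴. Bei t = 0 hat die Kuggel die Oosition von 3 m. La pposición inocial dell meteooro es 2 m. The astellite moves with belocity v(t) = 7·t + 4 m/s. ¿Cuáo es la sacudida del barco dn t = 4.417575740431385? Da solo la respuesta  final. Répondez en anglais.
The jerk at t = 4.417575740431385 is j = -45727.7920087103.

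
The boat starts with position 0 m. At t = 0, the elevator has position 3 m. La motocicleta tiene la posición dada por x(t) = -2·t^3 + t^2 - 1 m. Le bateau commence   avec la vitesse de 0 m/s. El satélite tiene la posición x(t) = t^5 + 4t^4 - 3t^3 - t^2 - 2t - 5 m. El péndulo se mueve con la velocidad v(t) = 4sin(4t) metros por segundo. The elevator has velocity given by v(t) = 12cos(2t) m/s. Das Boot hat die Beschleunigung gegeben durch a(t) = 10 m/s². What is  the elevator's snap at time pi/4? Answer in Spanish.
Para resolver esto, necesitamos tomar 3 derivadas de nuestra ecuación de la velocidad v(t) = 12·cos(2·t). Tomando d/dt de v(t), encontramos a(t) = -24·sin(2·t). Tomando d/dt de a(t), encontramos j(t) = -48·cos(2·t). Tomando d/dt de j(t), encontramos s(t) = 96·sin(2·t). Usando s(t) = 96·sin(2·t) y sustituyendo t = pi/4, encontramos s = 96.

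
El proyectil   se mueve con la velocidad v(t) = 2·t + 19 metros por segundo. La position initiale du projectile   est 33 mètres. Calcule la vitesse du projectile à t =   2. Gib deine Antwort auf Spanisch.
Usando v(t) = 2·t + 19 y sustituyendo t = 2, encontramos v = 23.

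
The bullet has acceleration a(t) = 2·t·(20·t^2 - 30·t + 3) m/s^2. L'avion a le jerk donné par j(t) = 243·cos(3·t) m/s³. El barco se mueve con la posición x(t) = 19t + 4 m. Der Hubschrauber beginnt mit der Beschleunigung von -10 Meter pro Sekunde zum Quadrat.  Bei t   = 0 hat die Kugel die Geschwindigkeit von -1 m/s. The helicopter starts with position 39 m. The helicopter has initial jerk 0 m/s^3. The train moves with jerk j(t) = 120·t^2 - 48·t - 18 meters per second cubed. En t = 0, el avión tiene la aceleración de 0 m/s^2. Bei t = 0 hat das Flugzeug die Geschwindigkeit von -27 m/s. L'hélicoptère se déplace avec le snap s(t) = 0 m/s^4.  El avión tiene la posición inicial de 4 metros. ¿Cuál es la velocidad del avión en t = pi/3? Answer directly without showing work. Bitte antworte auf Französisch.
À t = pi/3, v = 27.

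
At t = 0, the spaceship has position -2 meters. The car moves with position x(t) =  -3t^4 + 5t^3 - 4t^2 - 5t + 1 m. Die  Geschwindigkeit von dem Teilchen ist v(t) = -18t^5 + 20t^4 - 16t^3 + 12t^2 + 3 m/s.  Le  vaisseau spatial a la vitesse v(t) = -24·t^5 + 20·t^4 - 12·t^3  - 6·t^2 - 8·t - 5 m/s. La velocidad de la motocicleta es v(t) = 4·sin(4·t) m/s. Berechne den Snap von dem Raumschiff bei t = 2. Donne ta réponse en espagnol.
Debemos derivar nuestra ecuación de la velocidad v(t) = -24·t^5 + 20·t^4 - 12·t^3 - 6·t^2 - 8·t - 5 3 veces. Derivando la velocidad, obtenemos la aceleración: a(t) = -120·t^4 + 80·t^3 - 36·t^2 - 12·t - 8. Tomando d/dt de a(t), encontramos j(t) = -480·t^3 + 240·t^2 - 72·t - 12. Tomando d/dt de j(t), encontramos s(t) = -1440·t^2 + 480·t - 72. Usando s(t) = -1440·t^2 + 480·t - 72 y sustituyendo t = 2, encontramos s = -4872.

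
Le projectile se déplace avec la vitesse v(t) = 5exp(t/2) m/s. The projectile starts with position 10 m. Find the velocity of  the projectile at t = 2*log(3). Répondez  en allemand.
Wir haben die Geschwindigkeit v(t) = 5·exp(t/2). Durch Einsetzen von t = 2*log(3): v(2*log(3)) = 15.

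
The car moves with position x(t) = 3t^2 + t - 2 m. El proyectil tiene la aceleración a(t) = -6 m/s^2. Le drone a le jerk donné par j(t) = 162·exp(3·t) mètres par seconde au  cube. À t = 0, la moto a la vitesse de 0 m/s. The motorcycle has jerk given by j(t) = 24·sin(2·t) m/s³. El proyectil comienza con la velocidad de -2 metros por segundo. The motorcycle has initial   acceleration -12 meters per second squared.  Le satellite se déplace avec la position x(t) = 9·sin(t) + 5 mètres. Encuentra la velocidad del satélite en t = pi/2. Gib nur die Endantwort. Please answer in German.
Die Antwort ist 0.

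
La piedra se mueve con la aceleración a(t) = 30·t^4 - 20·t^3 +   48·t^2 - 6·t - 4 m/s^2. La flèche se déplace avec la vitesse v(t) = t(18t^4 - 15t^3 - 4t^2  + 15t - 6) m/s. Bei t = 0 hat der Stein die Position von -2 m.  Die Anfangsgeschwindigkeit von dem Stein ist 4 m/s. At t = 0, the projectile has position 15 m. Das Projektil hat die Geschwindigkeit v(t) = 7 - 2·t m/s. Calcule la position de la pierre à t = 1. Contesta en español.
Debemos encontrar la antiderivada de nuestra ecuación de la aceleración a(t) = 30·t^4 - 20·t^3 + 48·t^2 - 6·t - 4 2 veces. La antiderivada de la aceleración, con v(0) = 4, da la velocidad: v(t) = 6·t^5 - 5·t^4 + 16·t^3 - 3·t^2 - 4·t + 4. Tomando ∫v(t)dt y aplicando x(0) = -2, encontramos x(t) = t^6 - t^5 + 4·t^4 - t^3 - 2·t^2 + 4·t - 2. Usando x(t) = t^6 - t^5 + 4·t^4 - t^3 - 2·t^2 + 4·t - 2 y sustituyendo t = 1, encontramos x = 3.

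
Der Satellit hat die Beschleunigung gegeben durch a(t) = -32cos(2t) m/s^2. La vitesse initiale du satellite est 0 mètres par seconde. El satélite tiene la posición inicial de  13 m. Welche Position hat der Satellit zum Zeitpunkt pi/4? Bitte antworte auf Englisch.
We must find the integral of our acceleration equation a(t) = -32·cos(2·t) 2 times. Integrating acceleration and using the initial condition v(0) = 0, we get v(t) = -16·sin(2·t). Integrating velocity and using the initial condition x(0) = 13, we get x(t) = 8·cos(2·t) + 5. From the given position equation x(t) = 8·cos(2·t) + 5, we substitute t = pi/4 to get x = 5.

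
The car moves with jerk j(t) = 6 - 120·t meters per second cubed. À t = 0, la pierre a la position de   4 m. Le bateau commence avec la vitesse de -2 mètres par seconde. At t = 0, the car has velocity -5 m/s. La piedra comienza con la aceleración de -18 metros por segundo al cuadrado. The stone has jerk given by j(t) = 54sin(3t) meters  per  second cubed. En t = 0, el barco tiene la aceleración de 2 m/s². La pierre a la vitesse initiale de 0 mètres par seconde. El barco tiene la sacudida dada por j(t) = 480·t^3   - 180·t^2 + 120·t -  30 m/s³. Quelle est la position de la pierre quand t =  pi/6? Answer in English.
We must find the antiderivative of our jerk equation j(t) = 54·sin(3·t) 3 times. The antiderivative of jerk is acceleration. Using a(0) = -18, we get a(t) = -18·cos(3·t). Taking ∫a(t)dt and applying v(0) = 0, we find v(t) = -6·sin(3·t). Finding the antiderivative of v(t) and using x(0) = 4: x(t) = 2·cos(3·t) + 2. Using x(t) = 2·cos(3·t) + 2 and substituting t = pi/6, we find x = 2.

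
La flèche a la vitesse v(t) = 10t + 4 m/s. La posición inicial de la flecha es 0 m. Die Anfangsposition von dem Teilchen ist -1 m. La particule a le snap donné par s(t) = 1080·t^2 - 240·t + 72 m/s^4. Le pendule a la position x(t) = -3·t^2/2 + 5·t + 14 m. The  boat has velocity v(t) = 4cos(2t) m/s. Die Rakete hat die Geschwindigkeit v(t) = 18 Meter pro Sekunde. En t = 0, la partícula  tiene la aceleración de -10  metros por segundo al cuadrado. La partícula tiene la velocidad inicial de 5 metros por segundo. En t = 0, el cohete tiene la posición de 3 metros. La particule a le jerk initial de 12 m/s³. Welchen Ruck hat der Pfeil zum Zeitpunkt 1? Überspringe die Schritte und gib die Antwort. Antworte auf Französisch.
Le jerk à t = 1 est j = 0.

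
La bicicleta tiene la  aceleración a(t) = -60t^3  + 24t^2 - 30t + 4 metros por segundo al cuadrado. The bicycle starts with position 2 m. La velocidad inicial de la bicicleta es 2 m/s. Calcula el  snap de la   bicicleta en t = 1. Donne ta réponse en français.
Pour résoudre ceci, nous devons prendre 2 dérivées de notre équation de l'accélération a(t) = -60·t^3 + 24·t^2 - 30·t + 4. La dérivée de l'accélération donne le jerk: j(t) = -180·t^2 + 48·t - 30. La dérivée du jerk donne le snap: s(t) = 48 - 360·t. De l'équation du snap s(t) = 48 - 360·t, nous substituons t = 1 pour obtenir s = -312.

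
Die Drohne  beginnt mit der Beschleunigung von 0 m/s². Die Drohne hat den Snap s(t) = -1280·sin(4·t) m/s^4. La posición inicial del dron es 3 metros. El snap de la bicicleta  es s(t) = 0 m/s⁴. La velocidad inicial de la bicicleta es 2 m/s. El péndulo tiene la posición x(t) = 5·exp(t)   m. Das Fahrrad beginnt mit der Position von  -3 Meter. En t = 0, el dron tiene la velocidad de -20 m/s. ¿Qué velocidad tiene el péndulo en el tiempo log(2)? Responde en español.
Debemos derivar nuestra ecuación de la posición x(t) = 5·exp(t) 1 vez. Tomando d/dt de x(t), encontramos v(t) = 5·exp(t). De la ecuación de la velocidad v(t) = 5·exp(t), sustituimos t = log(2) para obtener v = 10.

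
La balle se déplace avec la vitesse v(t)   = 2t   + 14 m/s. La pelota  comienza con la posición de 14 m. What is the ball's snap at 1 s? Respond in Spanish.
Para resolver esto, necesitamos tomar 3 derivadas de nuestra ecuación de la velocidad v(t) = 2·t + 14. Tomando d/dt de v(t), encontramos a(t) = 2. Derivando la aceleración, obtenemos la sacudida: j(t) = 0. Derivando la sacudida, obtenemos el snap: s(t) = 0. Usando s(t) = 0 y sustituyendo t = 1, encontramos s = 0.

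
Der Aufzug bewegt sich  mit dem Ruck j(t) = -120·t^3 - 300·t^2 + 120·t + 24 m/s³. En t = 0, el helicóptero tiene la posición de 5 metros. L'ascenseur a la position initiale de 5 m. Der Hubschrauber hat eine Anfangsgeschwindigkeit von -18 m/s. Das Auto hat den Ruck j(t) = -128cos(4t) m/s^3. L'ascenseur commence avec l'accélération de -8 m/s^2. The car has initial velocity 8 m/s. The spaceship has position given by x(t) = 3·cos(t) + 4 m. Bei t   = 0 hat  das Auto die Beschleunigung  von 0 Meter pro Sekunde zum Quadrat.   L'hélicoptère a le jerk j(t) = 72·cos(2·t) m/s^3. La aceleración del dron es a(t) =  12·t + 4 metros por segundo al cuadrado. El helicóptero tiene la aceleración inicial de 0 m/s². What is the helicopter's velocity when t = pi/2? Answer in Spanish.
Debemos encontrar la antiderivada de nuestra ecuación de la sacudida j(t) = 72·cos(2·t) 2 veces. Integrando la sacudida y usando la condición inicial a(0) = 0, obtenemos a(t) = 36·sin(2·t). Tomando ∫a(t)dt y aplicando v(0) = -18, encontramos v(t) = -18·cos(2·t). Usando v(t) = -18·cos(2·t) y sustituyendo t = pi/2, encontramos v = 18.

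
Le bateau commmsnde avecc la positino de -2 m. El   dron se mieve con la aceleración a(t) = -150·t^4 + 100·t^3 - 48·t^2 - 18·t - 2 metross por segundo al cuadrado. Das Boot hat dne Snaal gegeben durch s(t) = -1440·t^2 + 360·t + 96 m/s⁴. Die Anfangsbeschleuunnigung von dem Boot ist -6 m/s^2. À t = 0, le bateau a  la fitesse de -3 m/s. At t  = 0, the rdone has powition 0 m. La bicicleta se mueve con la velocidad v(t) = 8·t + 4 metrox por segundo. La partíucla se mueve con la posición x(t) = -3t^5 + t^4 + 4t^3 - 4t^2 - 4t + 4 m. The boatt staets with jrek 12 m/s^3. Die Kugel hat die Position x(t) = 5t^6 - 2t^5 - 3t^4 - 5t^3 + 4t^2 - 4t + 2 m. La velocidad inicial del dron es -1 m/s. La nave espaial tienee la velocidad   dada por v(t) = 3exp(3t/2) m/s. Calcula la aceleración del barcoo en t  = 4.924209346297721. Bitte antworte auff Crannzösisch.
Nous devons intégrer notre équation du snap s(t) = -1440·t^2 + 360·t + 96 2 fois. En intégrant le snap et en utilisant la condition initiale j(0) = 12, nous obtenons j(t) = -480·t^3 + 180·t^2 + 96·t + 12. L'intégrale du jerk, avec a(0) = -6, donne l'accélération: a(t) = -120·t^4 + 60·t^3 + 48·t^2 + 12·t - 6. Nous avons l'accélération a(t) = -120·t^4 + 60·t^3 + 48·t^2 + 12·t - 6. En substituant t = 4.924209346297721: a(4.924209346297721) = -62173.8434357620.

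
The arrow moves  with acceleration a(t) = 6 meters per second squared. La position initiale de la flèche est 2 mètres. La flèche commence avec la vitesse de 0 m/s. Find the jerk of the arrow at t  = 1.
Starting from acceleration a(t) = 6, we take 1 derivative. Differentiating acceleration, we get jerk: j(t) = 0. We have jerk j(t) = 0. Substituting t = 1: j(1) = 0.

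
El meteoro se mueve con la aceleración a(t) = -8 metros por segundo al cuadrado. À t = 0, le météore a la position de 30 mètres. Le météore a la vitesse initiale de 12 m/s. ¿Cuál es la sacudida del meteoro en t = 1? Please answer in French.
En partant de l'accélération a(t) = -8, nous prenons 1 dérivée. En prenant d/dt de a(t), nous trouvons j(t) = 0. De l'équation du jerk j(t) = 0, nous substituons t = 1 pour obtenir j = 0.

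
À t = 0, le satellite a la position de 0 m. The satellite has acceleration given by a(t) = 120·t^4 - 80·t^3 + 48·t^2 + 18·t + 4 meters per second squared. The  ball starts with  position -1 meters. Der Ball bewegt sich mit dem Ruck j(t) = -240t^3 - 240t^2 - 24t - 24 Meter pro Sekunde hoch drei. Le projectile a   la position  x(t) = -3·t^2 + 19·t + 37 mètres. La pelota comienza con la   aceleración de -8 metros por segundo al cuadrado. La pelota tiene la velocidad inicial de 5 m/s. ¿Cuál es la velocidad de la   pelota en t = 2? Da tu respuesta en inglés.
To find the answer, we compute 2 antiderivatives of j(t) = -240·t^3 - 240·t^2 - 24·t - 24. Taking ∫j(t)dt and applying a(0) = -8, we find a(t) = -60·t^4 - 80·t^3 - 12·t^2 - 24·t - 8. The antiderivative of acceleration is velocity. Using v(0) = 5, we get v(t) = -12·t^5 - 20·t^4 - 4·t^3 - 12·t^2 - 8·t + 5. We have velocity v(t) = -12·t^5 - 20·t^4 - 4·t^3 - 12·t^2 - 8·t + 5. Substituting t = 2: v(2) = -795.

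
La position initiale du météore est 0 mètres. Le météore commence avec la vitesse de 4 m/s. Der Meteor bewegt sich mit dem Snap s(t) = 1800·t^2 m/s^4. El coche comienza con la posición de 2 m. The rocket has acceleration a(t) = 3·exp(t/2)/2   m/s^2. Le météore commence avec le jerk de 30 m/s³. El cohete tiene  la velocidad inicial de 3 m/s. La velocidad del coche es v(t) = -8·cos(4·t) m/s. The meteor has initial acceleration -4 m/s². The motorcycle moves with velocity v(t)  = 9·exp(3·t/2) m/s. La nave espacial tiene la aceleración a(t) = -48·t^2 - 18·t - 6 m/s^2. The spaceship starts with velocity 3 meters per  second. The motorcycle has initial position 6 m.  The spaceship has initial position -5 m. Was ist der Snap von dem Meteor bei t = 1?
Mit s(t) = 1800·t^2 und Einsetzen von t = 1, finden wir s = 1800.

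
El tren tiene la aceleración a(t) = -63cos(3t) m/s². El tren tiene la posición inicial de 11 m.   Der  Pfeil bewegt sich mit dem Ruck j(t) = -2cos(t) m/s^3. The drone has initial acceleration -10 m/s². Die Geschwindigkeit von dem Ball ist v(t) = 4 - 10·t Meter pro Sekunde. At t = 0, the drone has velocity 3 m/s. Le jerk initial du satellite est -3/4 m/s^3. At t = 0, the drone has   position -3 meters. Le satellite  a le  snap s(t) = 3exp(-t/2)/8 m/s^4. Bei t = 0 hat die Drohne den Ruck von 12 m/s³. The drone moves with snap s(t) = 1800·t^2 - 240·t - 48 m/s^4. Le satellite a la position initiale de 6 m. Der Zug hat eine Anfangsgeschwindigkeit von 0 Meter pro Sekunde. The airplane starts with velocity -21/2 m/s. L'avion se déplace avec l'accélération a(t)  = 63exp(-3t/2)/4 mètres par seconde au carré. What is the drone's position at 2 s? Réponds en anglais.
We need to integrate our snap equation s(t) = 1800·t^2 - 240·t - 48 4 times. The antiderivative of snap, with j(0) = 12, gives jerk: j(t) = 600·t^3 - 120·t^2 - 48·t + 12. Finding the integral of j(t) and using a(0) = -10: a(t) = 150·t^4 - 40·t^3 - 24·t^2 + 12·t - 10. The antiderivative of acceleration, with v(0) = 3, gives velocity: v(t) = 30·t^5 - 10·t^4 - 8·t^3 + 6·t^2 - 10·t + 3. The antiderivative of velocity, with x(0) = -3, gives position: x(t) = 5·t^6 - 2·t^5 - 2·t^4 + 2·t^3 - 5·t^2 + 3·t - 3. From the given position equation x(t) = 5·t^6 - 2·t^5 - 2·t^4 + 2·t^3 - 5·t^2 + 3·t - 3, we substitute t = 2 to get x = 223.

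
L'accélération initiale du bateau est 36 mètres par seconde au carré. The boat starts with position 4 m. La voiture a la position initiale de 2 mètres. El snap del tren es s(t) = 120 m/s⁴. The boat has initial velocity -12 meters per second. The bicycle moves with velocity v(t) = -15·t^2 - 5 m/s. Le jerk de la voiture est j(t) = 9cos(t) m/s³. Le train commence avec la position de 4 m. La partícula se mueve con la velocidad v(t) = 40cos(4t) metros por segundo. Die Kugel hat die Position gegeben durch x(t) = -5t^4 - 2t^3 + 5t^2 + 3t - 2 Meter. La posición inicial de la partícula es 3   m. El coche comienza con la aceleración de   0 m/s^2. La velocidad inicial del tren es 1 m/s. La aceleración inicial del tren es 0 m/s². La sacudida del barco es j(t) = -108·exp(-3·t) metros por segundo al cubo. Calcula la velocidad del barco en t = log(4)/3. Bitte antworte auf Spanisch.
Debemos encontrar la antiderivada de nuestra ecuación de la sacudida j(t) = -108·exp(-3·t) 2 veces. Tomando ∫j(t)dt y aplicando a(0) = 36, encontramos a(t) = 36·exp(-3·t). Integrando la aceleración y usando la condición inicial v(0) = -12, obtenemos v(t) = -12·exp(-3·t). Tenemos la velocidad v(t) = -12·exp(-3·t). Sustituyendo t = log(4)/3: v(log(4)/3) = -3.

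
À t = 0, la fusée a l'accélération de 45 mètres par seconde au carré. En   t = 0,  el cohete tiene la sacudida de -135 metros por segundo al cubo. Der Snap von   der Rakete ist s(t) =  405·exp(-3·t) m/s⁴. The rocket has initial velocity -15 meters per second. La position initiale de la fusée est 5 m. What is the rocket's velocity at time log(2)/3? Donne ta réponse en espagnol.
Para resolver esto, necesitamos tomar 3 antiderivadas de nuestra ecuación del snap s(t) = 405·exp(-3·t). Tomando ∫s(t)dt y aplicando j(0) = -135, encontramos j(t) = -135·exp(-3·t). Tomando ∫j(t)dt y aplicando a(0) = 45, encontramos a(t) = 45·exp(-3·t). La antiderivada de la aceleración es la velocidad. Usando v(0) = -15, obtenemos v(t) = -15·exp(-3·t). Usando v(t) = -15·exp(-3·t) y sustituyendo t = log(2)/3, encontramos v = -15/2.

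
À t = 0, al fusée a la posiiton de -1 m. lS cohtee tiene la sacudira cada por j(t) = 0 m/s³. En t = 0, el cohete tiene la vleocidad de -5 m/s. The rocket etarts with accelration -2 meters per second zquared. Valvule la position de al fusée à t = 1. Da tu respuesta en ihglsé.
Starting from jerk j(t) = 0, we take 3 integrals. The integral of jerk, with a(0) = -2, gives acceleration: a(t) = -2. Taking ∫a(t)dt and applying v(0) = -5, we find v(t) = -2·t - 5. Finding the integral of v(t) and using x(0) = -1: x(t) = -t^2 - 5·t - 1. Using x(t) = -t^2 - 5·t - 1 and substituting t = 1, we find x = -7.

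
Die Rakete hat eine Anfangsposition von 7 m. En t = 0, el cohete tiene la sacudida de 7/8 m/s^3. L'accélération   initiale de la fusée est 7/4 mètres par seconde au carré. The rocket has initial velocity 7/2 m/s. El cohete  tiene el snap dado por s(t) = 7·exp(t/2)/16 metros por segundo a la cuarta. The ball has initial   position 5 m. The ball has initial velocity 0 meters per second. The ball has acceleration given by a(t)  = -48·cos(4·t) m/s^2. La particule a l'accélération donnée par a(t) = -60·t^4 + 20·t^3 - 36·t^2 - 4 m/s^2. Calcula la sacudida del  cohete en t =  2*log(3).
Necesitamos integrar nuestra ecuación del snap s(t) = 7·exp(t/2)/16 1 vez. La integral del snap es la sacudida. Usando j(0) = 7/8, obtenemos j(t) = 7·exp(t/2)/8. Tenemos la sacudida j(t) = 7·exp(t/2)/8. Sustituyendo t = 2*log(3): j(2*log(3)) = 21/8.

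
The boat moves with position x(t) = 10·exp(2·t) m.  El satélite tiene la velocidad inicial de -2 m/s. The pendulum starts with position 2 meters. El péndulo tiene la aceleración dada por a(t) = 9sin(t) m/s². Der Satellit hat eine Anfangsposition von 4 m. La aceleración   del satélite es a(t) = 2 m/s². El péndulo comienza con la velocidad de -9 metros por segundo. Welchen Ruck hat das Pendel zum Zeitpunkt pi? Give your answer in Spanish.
Debemos derivar nuestra ecuación de la aceleración a(t) = 9·sin(t) 1 vez. Derivando la aceleración, obtenemos la sacudida: j(t) = 9·cos(t). De la ecuación de la sacudida j(t) = 9·cos(t), sustituimos t = pi para obtener j = -9.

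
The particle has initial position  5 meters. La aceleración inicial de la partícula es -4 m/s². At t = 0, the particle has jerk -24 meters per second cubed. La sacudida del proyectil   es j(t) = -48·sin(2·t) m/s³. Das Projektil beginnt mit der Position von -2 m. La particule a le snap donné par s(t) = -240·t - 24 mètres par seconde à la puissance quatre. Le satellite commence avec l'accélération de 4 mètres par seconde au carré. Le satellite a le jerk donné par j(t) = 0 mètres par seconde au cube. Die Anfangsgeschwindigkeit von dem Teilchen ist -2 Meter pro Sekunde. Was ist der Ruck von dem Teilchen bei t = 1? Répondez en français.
Pour résoudre ceci, nous devons prendre 1 primitive de notre équation du snap s(t) = -240·t - 24. L'intégrale du snap est le jerk. En utilisant j(0) = -24, nous obtenons j(t) = -120·t^2 - 24·t - 24. De l'équation du jerk j(t) = -120·t^2 - 24·t - 24, nous substituons t = 1 pour obtenir j = -168.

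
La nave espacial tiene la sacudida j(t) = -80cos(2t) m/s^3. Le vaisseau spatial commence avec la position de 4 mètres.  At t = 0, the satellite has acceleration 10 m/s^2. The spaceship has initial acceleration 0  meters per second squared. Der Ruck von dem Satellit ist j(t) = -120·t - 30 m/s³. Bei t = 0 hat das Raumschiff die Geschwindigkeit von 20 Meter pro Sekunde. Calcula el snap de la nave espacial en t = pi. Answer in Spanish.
Debemos derivar nuestra ecuación de la sacudida j(t) = -80·cos(2·t) 1 vez. Derivando la sacudida, obtenemos el snap: s(t) = 160·sin(2·t). Usando s(t) = 160·sin(2·t) y sustituyendo t = pi, encontramos s = 0.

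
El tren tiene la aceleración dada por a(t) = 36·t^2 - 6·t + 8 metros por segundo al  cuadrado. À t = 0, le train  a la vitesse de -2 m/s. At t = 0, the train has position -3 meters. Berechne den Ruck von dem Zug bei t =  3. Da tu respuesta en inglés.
To solve this, we need to take 1 derivative of our acceleration equation a(t) = 36·t^2 - 6·t + 8. The derivative of acceleration gives jerk: j(t) = 72·t - 6. From the given jerk equation j(t) = 72·t - 6, we substitute t = 3 to get j = 210.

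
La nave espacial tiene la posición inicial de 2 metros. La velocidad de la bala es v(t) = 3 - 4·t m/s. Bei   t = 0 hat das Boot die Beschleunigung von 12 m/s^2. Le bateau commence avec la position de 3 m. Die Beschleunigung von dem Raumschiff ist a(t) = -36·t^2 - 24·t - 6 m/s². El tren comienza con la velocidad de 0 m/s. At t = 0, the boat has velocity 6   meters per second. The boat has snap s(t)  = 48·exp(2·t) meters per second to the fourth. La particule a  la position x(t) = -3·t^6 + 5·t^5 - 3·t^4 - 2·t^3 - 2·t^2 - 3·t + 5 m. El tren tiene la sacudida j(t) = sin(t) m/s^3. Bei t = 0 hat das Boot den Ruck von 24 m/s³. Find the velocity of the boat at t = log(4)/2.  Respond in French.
Pour résoudre ceci, nous devons prendre 3 primitives de notre équation du snap s(t) = 48·exp(2·t). En intégrant le snap et en utilisant la condition initiale j(0) = 24, nous obtenons j(t) = 24·exp(2·t). La primitive du jerk est l'accélération. En utilisant a(0) = 12, nous obtenons a(t) = 12·exp(2·t). La primitive de l'accélération est la vitesse. En utilisant v(0) = 6, nous obtenons v(t) = 6·exp(2·t). De l'équation de la vitesse v(t) = 6·exp(2·t), nous substituons t = log(4)/2 pour obtenir v = 24.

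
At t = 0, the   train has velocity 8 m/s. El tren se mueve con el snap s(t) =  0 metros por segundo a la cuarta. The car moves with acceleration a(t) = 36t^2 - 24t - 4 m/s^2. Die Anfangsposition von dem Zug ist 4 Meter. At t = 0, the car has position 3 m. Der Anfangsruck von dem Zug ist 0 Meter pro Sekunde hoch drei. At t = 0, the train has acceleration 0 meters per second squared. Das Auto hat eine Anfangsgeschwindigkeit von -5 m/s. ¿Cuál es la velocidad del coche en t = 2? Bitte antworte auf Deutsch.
Wir müssen unsere Gleichung für die Beschleunigung a(t) = 36·t^2 - 24·t - 4 1-mal integrieren. Durch Integration von der Beschleunigung und Verwendung der Anfangsbedingung v(0) = -5, erhalten wir v(t) = 12·t^3 - 12·t^2 - 4·t - 5. Mit v(t) = 12·t^3 - 12·t^2 - 4·t - 5 und Einsetzen von t = 2, finden wir v = 35.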